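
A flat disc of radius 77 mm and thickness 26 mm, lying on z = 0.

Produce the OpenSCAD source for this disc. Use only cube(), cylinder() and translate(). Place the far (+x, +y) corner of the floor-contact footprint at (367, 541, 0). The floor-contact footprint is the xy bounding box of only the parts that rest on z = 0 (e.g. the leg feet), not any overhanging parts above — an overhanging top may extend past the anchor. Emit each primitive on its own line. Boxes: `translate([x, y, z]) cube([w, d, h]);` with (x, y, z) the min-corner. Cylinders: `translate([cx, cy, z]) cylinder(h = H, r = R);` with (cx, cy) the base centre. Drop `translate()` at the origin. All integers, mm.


translate([290, 464, 0]) cylinder(h = 26, r = 77);


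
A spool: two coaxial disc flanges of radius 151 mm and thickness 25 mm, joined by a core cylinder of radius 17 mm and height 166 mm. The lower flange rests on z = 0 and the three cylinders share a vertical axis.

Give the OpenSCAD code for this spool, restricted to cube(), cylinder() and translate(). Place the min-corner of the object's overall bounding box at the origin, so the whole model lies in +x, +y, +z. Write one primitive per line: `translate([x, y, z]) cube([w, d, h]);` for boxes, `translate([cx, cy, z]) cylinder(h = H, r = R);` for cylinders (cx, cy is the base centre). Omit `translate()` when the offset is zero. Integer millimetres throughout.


translate([151, 151, 0]) cylinder(h = 25, r = 151);
translate([151, 151, 25]) cylinder(h = 166, r = 17);
translate([151, 151, 191]) cylinder(h = 25, r = 151);


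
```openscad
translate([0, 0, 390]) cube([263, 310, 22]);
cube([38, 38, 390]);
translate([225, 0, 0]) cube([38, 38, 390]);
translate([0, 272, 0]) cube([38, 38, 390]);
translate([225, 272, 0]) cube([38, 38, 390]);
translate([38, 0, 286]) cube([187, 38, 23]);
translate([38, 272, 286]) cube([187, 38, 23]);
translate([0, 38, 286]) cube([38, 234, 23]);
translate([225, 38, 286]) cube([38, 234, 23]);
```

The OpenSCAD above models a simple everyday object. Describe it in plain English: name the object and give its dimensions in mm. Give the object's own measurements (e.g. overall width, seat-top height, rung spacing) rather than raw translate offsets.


A simple wooden stool: a rectangular seat 263 mm (x) by 310 mm (y), 22 mm thick, top face at z = 412 mm, on four square legs, each 38×38 mm in cross-section. The legs rest on z = 0, each flush with a corner of the seat. Four stretchers, 38 mm wide and 23 mm tall, connect adjacent legs with their undersides at z = 286 mm, each running between the inner faces of the legs it joins and aligned with the legs' outer faces on the other axis.


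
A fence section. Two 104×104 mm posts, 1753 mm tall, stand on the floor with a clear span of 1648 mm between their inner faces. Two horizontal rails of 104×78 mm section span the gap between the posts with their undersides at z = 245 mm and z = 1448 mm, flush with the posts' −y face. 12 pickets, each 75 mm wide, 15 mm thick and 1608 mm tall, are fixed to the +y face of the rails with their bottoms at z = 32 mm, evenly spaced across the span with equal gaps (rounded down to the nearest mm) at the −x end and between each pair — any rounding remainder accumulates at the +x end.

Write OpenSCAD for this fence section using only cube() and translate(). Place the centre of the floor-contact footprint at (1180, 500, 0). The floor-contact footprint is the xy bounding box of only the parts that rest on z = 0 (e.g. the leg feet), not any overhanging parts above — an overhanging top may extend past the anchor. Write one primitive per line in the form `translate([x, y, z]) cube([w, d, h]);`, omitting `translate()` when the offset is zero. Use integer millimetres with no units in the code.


translate([252, 448, 0]) cube([104, 104, 1753]);
translate([2004, 448, 0]) cube([104, 104, 1753]);
translate([356, 448, 245]) cube([1648, 104, 78]);
translate([356, 448, 1448]) cube([1648, 104, 78]);
translate([413, 552, 32]) cube([75, 15, 1608]);
translate([545, 552, 32]) cube([75, 15, 1608]);
translate([677, 552, 32]) cube([75, 15, 1608]);
translate([809, 552, 32]) cube([75, 15, 1608]);
translate([941, 552, 32]) cube([75, 15, 1608]);
translate([1073, 552, 32]) cube([75, 15, 1608]);
translate([1205, 552, 32]) cube([75, 15, 1608]);
translate([1337, 552, 32]) cube([75, 15, 1608]);
translate([1469, 552, 32]) cube([75, 15, 1608]);
translate([1601, 552, 32]) cube([75, 15, 1608]);
translate([1733, 552, 32]) cube([75, 15, 1608]);
translate([1865, 552, 32]) cube([75, 15, 1608]);


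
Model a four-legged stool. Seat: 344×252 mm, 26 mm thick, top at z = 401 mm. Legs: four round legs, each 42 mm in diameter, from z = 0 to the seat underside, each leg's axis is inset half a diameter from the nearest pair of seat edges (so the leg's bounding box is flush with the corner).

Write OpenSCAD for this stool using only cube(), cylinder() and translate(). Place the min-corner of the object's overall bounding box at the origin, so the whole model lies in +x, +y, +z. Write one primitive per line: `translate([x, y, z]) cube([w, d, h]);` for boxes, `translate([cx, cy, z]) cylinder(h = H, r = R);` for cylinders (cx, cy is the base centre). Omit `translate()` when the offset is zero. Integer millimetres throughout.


translate([0, 0, 375]) cube([344, 252, 26]);
translate([21, 21, 0]) cylinder(h = 375, r = 21);
translate([323, 21, 0]) cylinder(h = 375, r = 21);
translate([21, 231, 0]) cylinder(h = 375, r = 21);
translate([323, 231, 0]) cylinder(h = 375, r = 21);


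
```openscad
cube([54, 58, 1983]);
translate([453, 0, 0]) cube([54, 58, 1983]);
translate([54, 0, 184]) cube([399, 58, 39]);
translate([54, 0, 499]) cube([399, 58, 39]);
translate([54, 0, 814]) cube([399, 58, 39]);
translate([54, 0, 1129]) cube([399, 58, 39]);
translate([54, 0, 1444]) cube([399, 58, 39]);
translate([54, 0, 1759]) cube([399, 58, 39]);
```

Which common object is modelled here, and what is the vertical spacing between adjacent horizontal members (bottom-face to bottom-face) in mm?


A ladder. The rung spacing is 315 mm.

Two tall 54×58 posts with 6 short bars between them — a ladder. Adjacent rungs sit at z = 184 and z = 499, so the spacing is 499 − 184 = 315 mm.


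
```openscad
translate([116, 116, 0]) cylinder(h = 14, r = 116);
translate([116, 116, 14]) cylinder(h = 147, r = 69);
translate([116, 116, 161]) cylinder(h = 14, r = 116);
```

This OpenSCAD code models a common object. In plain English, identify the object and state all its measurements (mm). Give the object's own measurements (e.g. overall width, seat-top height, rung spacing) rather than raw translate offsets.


A spool: two coaxial disc flanges of radius 116 mm and thickness 14 mm, joined by a core cylinder of radius 69 mm and height 147 mm. The lower flange rests on z = 0 and the three cylinders share a vertical axis.


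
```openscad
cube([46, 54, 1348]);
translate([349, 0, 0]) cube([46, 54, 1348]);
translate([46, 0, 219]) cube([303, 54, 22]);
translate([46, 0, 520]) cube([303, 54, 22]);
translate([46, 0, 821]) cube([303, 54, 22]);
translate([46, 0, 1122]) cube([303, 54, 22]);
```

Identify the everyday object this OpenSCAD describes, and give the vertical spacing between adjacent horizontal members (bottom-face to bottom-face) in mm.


A ladder. The rung spacing is 301 mm.

Two tall 46×54 posts with 4 short bars between them — a ladder. Adjacent rungs sit at z = 219 and z = 520, so the spacing is 520 − 219 = 301 mm.


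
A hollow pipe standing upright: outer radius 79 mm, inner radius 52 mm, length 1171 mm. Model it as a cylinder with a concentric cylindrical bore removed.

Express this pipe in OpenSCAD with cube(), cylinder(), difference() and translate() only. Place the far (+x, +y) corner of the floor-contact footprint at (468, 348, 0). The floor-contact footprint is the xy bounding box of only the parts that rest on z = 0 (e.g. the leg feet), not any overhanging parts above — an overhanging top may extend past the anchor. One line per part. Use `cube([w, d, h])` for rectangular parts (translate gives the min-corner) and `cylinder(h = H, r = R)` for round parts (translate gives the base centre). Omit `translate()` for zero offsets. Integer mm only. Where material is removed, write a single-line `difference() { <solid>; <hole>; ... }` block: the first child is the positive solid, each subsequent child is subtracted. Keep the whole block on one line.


difference() { translate([389, 269, 0]) cylinder(h = 1171, r = 79); translate([389, 269, 0]) cylinder(h = 1171, r = 52); }


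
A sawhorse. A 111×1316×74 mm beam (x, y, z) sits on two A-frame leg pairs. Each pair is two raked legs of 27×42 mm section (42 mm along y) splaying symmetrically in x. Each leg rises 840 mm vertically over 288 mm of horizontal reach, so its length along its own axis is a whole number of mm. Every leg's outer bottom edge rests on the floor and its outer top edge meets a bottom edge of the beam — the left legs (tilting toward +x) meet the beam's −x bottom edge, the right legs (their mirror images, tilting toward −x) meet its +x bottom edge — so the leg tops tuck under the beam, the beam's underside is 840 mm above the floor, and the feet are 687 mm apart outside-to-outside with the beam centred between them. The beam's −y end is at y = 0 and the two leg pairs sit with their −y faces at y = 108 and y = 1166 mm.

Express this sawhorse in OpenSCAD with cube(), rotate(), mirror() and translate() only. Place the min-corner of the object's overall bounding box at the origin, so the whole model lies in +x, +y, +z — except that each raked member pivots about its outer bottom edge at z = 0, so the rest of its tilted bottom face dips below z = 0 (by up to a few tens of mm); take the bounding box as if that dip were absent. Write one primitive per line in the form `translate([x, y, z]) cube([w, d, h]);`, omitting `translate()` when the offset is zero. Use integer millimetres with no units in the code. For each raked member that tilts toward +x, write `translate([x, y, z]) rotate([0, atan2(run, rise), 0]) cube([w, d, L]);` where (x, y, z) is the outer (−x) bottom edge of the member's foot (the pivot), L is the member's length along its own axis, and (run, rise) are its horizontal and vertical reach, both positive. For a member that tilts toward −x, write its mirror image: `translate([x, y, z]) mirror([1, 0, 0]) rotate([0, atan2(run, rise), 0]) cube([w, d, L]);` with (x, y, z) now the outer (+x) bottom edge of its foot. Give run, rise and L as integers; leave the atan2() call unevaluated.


// leg length = √(288² + 840²) = 888
// right-leg outer foot x = 2·288 + 111 = 687
// beam min-corner = (288, 0, 840)
translate([288, 0, 840]) cube([111, 1316, 74]);
translate([0, 108, 0]) rotate([0, atan2(288, 840), 0]) cube([27, 42, 888]);
translate([687, 108, 0]) mirror([1, 0, 0]) rotate([0, atan2(288, 840), 0]) cube([27, 42, 888]);
translate([0, 1166, 0]) rotate([0, atan2(288, 840), 0]) cube([27, 42, 888]);
translate([687, 1166, 0]) mirror([1, 0, 0]) rotate([0, atan2(288, 840), 0]) cube([27, 42, 888]);


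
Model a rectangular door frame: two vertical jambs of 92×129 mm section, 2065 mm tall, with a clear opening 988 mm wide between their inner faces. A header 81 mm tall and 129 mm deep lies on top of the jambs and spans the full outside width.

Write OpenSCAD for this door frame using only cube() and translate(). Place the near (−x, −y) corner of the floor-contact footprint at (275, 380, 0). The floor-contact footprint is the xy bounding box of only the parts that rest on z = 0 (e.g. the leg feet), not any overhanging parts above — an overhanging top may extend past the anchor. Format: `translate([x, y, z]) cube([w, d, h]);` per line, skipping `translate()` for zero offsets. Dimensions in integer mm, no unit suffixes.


translate([275, 380, 0]) cube([92, 129, 2065]);
translate([1355, 380, 0]) cube([92, 129, 2065]);
translate([275, 380, 2065]) cube([1172, 129, 81]);


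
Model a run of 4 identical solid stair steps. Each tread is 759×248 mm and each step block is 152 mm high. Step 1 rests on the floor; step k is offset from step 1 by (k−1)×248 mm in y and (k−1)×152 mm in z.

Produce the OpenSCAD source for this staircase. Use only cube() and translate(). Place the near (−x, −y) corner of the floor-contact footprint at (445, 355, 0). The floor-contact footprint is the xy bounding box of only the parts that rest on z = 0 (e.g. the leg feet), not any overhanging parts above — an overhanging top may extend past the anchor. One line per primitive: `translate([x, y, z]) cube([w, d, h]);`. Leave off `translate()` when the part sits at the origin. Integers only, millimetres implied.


translate([445, 355, 0]) cube([759, 248, 152]);
translate([445, 603, 152]) cube([759, 248, 152]);
translate([445, 851, 304]) cube([759, 248, 152]);
translate([445, 1099, 456]) cube([759, 248, 152]);


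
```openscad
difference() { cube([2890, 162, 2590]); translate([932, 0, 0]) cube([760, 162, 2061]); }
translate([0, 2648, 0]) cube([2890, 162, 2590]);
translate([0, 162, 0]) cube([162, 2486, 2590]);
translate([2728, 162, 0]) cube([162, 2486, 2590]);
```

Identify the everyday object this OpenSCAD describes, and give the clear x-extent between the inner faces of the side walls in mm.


A single room. The interior width is 2566 mm.

Four walls enclosing a rectangle with a door in the front wall — a room. Outside width 2890 minus two 162 mm walls gives 2566 mm.


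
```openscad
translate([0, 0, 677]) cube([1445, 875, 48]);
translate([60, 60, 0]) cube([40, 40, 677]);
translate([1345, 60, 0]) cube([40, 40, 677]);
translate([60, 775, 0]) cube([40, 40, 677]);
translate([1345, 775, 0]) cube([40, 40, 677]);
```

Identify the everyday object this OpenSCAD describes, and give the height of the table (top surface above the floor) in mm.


A table. The table height is 725 mm.

A 1445×875×48 slab sits at z = 677 on four 40 mm square posts — a table. The top surface is at 677 + 48 = 725 mm.


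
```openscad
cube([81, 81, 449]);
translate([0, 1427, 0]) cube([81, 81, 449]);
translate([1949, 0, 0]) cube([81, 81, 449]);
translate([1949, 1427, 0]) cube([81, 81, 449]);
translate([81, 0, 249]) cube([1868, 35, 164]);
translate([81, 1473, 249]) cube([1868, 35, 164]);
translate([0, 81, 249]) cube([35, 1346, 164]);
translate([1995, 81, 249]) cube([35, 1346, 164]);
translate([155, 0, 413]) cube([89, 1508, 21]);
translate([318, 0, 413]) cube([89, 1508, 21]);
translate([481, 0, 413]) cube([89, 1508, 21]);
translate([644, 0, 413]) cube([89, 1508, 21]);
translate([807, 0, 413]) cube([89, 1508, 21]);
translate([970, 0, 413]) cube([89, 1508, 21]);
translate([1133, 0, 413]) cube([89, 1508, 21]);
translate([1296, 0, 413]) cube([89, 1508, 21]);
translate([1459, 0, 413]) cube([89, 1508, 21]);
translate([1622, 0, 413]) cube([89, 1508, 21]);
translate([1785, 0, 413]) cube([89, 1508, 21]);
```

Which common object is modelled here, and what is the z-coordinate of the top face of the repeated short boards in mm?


A bed frame. The slat-top height is 434 mm.

Four posts, four rails, and a row of slats — a bed frame. Slats sit on the rails at z = 249 + 164 = 413; with slat thickness 21, the top is 434 mm.


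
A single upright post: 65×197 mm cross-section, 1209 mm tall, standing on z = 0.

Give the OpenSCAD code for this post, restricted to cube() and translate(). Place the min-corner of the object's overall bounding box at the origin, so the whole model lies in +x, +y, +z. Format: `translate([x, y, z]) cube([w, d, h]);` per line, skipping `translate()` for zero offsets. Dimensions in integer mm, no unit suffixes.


cube([65, 197, 1209]);


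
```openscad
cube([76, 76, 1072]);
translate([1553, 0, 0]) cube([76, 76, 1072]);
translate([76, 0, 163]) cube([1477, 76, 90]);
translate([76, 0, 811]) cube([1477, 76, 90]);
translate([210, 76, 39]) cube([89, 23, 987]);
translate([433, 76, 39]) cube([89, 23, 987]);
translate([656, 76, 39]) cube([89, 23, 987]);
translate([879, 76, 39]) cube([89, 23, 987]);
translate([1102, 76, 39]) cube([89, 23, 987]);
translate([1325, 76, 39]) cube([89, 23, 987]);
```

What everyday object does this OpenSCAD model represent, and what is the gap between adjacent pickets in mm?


A fence section. The picket gap is 134 mm.

Two posts, two rails, 6 pickets — a fence section. Span 1477 mm holds 6 pickets of 89 mm with 7 equal gaps: ⌊(1477 − 6·89) / 7⌋ = 134 mm.


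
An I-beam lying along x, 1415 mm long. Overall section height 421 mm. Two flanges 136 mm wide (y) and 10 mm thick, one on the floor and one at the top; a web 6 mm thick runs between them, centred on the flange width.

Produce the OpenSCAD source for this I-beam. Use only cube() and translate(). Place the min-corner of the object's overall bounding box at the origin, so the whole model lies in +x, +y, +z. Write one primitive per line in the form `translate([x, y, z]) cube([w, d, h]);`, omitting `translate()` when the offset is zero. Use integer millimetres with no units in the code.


cube([1415, 136, 10]);
translate([0, 65, 10]) cube([1415, 6, 401]);
translate([0, 0, 411]) cube([1415, 136, 10]);


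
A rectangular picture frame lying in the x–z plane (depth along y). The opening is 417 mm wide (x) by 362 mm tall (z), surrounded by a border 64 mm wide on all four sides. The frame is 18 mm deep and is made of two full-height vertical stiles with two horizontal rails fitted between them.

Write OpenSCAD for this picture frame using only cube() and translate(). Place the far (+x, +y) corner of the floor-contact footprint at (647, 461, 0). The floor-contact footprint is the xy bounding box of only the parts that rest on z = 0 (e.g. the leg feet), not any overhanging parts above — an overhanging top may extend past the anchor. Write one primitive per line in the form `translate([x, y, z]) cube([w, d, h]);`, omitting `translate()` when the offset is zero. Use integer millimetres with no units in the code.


translate([102, 443, 0]) cube([64, 18, 490]);
translate([583, 443, 0]) cube([64, 18, 490]);
translate([166, 443, 0]) cube([417, 18, 64]);
translate([166, 443, 426]) cube([417, 18, 64]);


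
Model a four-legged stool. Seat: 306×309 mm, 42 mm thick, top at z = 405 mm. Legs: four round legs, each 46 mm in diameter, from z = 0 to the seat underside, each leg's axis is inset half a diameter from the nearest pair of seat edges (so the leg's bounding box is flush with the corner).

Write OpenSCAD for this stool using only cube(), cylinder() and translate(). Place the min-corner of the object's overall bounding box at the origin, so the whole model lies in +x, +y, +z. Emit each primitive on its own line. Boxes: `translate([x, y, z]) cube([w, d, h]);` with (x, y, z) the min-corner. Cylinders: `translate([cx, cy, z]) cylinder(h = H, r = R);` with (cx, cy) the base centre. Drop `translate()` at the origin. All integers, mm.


// leg_h = 405 - 42 = 363
translate([0, 0, 363]) cube([306, 309, 42]);
translate([23, 23, 0]) cylinder(h = 363, r = 23);
translate([283, 23, 0]) cylinder(h = 363, r = 23);
translate([23, 286, 0]) cylinder(h = 363, r = 23);
translate([283, 286, 0]) cylinder(h = 363, r = 23);


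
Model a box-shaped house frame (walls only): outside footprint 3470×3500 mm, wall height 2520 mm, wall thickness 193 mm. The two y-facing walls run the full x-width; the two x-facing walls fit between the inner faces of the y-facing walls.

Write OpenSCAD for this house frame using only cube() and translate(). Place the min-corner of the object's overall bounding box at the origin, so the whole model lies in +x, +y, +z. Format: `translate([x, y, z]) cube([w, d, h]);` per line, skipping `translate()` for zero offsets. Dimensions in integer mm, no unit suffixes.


cube([3470, 193, 2520]);
translate([0, 3307, 0]) cube([3470, 193, 2520]);
translate([0, 193, 0]) cube([193, 3114, 2520]);
translate([3277, 193, 0]) cube([193, 3114, 2520]);


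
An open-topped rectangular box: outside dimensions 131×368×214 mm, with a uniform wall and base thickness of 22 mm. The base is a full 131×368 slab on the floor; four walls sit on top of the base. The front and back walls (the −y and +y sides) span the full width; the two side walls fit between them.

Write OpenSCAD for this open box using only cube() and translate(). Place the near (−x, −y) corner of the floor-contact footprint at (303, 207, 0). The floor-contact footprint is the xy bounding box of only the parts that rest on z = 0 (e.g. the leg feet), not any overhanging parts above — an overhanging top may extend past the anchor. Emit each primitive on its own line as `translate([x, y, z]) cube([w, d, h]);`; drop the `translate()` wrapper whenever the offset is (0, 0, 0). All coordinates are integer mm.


translate([303, 207, 0]) cube([131, 368, 22]);
translate([303, 207, 22]) cube([131, 22, 192]);
translate([303, 553, 22]) cube([131, 22, 192]);
translate([303, 229, 22]) cube([22, 324, 192]);
translate([412, 229, 22]) cube([22, 324, 192]);


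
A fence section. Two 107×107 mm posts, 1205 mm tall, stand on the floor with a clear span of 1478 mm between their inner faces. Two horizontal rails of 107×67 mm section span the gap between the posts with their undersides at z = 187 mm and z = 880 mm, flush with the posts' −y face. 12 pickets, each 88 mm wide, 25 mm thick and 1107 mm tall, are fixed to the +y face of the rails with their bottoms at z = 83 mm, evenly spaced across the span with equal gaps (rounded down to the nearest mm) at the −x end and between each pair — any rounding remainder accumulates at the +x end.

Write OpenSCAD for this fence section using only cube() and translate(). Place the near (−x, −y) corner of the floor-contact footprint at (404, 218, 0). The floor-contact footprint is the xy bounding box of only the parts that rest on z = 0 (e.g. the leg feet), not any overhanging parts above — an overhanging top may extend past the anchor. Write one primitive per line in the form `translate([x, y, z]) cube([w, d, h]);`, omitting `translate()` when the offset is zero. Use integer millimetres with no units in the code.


translate([404, 218, 0]) cube([107, 107, 1205]);
translate([1989, 218, 0]) cube([107, 107, 1205]);
translate([511, 218, 187]) cube([1478, 107, 67]);
translate([511, 218, 880]) cube([1478, 107, 67]);
translate([543, 325, 83]) cube([88, 25, 1107]);
translate([663, 325, 83]) cube([88, 25, 1107]);
translate([783, 325, 83]) cube([88, 25, 1107]);
translate([903, 325, 83]) cube([88, 25, 1107]);
translate([1023, 325, 83]) cube([88, 25, 1107]);
translate([1143, 325, 83]) cube([88, 25, 1107]);
translate([1263, 325, 83]) cube([88, 25, 1107]);
translate([1383, 325, 83]) cube([88, 25, 1107]);
translate([1503, 325, 83]) cube([88, 25, 1107]);
translate([1623, 325, 83]) cube([88, 25, 1107]);
translate([1743, 325, 83]) cube([88, 25, 1107]);
translate([1863, 325, 83]) cube([88, 25, 1107]);


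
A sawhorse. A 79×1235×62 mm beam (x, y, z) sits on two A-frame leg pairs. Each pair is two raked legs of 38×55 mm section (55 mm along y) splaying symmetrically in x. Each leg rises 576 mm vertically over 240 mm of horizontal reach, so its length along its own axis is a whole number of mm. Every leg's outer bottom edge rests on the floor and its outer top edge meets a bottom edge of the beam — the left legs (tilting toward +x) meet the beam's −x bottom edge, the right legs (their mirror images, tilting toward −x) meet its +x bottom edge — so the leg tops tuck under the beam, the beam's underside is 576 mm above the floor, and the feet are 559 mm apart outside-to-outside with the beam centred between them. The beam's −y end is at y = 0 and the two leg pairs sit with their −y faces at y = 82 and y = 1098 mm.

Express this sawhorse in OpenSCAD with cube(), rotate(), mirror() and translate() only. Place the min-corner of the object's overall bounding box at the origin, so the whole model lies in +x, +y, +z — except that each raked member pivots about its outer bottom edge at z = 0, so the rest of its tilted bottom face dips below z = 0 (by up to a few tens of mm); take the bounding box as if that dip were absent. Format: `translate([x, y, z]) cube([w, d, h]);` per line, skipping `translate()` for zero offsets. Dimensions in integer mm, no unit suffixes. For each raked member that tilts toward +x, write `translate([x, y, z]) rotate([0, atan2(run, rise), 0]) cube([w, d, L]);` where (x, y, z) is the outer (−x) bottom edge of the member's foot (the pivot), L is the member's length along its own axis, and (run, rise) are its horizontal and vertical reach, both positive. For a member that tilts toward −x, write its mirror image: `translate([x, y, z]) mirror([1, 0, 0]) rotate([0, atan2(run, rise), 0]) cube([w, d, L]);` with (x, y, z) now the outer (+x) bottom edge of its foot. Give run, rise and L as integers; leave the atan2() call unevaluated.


// leg length = √(240² + 576²) = 624
// right-leg outer foot x = 2·240 + 79 = 559
// beam min-corner = (240, 0, 576)
translate([240, 0, 576]) cube([79, 1235, 62]);
translate([0, 82, 0]) rotate([0, atan2(240, 576), 0]) cube([38, 55, 624]);
translate([559, 82, 0]) mirror([1, 0, 0]) rotate([0, atan2(240, 576), 0]) cube([38, 55, 624]);
translate([0, 1098, 0]) rotate([0, atan2(240, 576), 0]) cube([38, 55, 624]);
translate([559, 1098, 0]) mirror([1, 0, 0]) rotate([0, atan2(240, 576), 0]) cube([38, 55, 624]);


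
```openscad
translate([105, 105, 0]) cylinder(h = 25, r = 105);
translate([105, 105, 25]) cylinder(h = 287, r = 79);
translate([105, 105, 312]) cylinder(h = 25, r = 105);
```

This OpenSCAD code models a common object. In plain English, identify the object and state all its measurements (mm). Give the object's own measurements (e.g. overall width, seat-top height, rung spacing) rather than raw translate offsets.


A spool: two coaxial disc flanges of radius 105 mm and thickness 25 mm, joined by a core cylinder of radius 79 mm and height 287 mm. The lower flange rests on z = 0 and the three cylinders share a vertical axis.


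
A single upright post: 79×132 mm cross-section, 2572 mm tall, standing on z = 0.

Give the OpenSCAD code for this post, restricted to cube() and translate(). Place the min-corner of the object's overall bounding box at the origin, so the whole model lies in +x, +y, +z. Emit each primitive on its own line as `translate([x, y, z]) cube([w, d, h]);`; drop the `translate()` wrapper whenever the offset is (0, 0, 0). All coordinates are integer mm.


cube([79, 132, 2572]);


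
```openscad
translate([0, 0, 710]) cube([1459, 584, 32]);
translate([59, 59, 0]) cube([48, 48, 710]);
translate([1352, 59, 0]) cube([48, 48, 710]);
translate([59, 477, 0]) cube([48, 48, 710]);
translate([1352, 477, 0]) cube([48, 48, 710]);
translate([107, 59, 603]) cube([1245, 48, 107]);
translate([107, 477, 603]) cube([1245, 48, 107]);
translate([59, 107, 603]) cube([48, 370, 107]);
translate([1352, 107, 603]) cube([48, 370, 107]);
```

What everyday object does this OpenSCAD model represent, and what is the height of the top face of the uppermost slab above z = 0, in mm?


A table. The table height is 742 mm.

A 1459×584×32 slab sits at z = 710 on four 48 mm square posts — a table. The top surface is at 710 + 32 = 742 mm.


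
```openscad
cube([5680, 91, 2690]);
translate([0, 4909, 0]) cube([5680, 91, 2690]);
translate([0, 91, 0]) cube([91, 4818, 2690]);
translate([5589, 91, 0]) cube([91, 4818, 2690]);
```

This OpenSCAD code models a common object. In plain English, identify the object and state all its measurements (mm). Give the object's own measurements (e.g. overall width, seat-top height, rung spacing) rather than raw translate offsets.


The wall frame of a small rectangular building: four walls, each 2690 mm tall and 91 mm thick, enclosing a footprint 5680 mm (x) by 5000 mm (y) outside-to-outside, with no floor or roof. The front and back walls (the −y and +y sides) span the full width; the two side walls fit between them.


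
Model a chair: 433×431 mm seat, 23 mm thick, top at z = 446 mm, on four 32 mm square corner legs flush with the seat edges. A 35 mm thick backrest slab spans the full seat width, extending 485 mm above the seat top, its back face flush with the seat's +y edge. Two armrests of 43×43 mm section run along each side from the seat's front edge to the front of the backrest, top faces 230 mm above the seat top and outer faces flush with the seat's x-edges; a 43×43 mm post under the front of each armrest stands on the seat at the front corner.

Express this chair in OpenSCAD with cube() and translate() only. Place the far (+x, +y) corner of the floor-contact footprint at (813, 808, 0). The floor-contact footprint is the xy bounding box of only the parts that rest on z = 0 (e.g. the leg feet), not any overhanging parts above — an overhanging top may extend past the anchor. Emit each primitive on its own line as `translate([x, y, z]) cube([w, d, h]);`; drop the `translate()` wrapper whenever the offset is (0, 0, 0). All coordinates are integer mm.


translate([380, 377, 423]) cube([433, 431, 23]);
translate([380, 377, 0]) cube([32, 32, 423]);
translate([781, 377, 0]) cube([32, 32, 423]);
translate([380, 776, 0]) cube([32, 32, 423]);
translate([781, 776, 0]) cube([32, 32, 423]);
translate([380, 773, 446]) cube([433, 35, 485]);
translate([380, 377, 633]) cube([43, 396, 43]);
translate([770, 377, 633]) cube([43, 396, 43]);
translate([380, 377, 446]) cube([43, 43, 187]);
translate([770, 377, 446]) cube([43, 43, 187]);


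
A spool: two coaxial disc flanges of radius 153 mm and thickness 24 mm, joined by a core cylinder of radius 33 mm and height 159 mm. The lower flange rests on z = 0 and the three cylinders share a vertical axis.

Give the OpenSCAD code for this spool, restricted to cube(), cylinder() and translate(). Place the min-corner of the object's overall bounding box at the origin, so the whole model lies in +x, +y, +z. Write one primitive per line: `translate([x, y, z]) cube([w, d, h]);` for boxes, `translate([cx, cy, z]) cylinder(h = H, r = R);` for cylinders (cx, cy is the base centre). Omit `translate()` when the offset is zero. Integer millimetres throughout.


translate([153, 153, 0]) cylinder(h = 24, r = 153);
translate([153, 153, 24]) cylinder(h = 159, r = 33);
translate([153, 153, 183]) cylinder(h = 24, r = 153);


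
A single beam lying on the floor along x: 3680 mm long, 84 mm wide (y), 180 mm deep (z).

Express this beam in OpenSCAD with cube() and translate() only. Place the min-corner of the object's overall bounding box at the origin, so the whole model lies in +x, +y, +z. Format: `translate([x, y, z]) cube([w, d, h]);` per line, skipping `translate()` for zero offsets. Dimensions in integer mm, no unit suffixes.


cube([3680, 84, 180]);


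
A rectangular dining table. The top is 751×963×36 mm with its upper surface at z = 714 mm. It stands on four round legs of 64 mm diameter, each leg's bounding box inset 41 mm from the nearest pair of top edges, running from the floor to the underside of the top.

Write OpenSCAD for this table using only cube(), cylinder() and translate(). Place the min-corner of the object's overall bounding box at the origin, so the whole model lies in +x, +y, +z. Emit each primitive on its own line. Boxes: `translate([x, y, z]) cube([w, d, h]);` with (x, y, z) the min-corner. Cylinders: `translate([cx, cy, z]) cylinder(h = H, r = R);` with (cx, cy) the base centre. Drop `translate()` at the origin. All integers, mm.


// leg_h = 714 - 36 = 678
translate([0, 0, 678]) cube([751, 963, 36]);
translate([73, 73, 0]) cylinder(h = 678, r = 32);
translate([678, 73, 0]) cylinder(h = 678, r = 32);
translate([73, 890, 0]) cylinder(h = 678, r = 32);
translate([678, 890, 0]) cylinder(h = 678, r = 32);


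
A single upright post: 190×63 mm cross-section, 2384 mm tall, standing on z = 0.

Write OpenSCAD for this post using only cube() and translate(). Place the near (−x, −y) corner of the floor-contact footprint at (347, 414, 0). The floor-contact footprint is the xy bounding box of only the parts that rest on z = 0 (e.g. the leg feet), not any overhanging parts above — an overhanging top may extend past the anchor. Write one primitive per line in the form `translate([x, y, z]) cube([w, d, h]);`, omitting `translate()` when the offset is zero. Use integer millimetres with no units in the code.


translate([347, 414, 0]) cube([190, 63, 2384]);


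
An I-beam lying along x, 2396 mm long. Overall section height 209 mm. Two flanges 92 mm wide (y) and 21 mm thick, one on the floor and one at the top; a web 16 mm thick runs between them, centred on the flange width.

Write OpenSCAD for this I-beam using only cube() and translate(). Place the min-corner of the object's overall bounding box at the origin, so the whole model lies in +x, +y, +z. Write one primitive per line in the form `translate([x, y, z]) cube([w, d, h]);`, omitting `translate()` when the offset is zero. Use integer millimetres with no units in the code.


cube([2396, 92, 21]);
translate([0, 38, 21]) cube([2396, 16, 167]);
translate([0, 0, 188]) cube([2396, 92, 21]);


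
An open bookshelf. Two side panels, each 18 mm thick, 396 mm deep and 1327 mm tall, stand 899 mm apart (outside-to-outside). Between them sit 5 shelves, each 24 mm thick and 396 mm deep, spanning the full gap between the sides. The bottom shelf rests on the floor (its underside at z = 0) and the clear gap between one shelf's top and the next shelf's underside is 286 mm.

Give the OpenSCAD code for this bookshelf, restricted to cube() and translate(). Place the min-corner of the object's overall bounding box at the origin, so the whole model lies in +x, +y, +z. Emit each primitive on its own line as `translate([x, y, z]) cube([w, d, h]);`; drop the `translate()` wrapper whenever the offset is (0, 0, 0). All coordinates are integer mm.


cube([18, 396, 1327]);
translate([881, 0, 0]) cube([18, 396, 1327]);
translate([18, 0, 0]) cube([863, 396, 24]);
translate([18, 0, 310]) cube([863, 396, 24]);
translate([18, 0, 620]) cube([863, 396, 24]);
translate([18, 0, 930]) cube([863, 396, 24]);
translate([18, 0, 1240]) cube([863, 396, 24]);


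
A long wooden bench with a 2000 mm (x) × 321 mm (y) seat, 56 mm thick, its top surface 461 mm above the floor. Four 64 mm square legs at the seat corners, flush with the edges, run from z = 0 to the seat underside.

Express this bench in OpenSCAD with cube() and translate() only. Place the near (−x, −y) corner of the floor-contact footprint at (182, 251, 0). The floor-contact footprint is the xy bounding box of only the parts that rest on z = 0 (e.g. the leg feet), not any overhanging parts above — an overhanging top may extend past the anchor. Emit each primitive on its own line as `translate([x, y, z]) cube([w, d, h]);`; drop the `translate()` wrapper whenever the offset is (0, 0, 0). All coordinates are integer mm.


translate([182, 251, 405]) cube([2000, 321, 56]);
translate([182, 251, 0]) cube([64, 64, 405]);
translate([182, 508, 0]) cube([64, 64, 405]);
translate([2118, 251, 0]) cube([64, 64, 405]);
translate([2118, 508, 0]) cube([64, 64, 405]);


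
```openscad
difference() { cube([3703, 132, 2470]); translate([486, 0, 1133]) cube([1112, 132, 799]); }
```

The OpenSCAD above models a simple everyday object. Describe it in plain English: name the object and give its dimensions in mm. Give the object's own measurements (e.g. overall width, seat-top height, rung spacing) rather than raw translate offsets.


A wall 3703 mm long (x), 132 mm thick (y), 2470 mm tall, with a rectangular window opening cut through it. The opening is 1112 mm wide and 799 mm tall; its sill is at z = 1133 mm and its near (−x) edge is 486 mm from the wall's −x end. The opening passes through the full wall thickness.


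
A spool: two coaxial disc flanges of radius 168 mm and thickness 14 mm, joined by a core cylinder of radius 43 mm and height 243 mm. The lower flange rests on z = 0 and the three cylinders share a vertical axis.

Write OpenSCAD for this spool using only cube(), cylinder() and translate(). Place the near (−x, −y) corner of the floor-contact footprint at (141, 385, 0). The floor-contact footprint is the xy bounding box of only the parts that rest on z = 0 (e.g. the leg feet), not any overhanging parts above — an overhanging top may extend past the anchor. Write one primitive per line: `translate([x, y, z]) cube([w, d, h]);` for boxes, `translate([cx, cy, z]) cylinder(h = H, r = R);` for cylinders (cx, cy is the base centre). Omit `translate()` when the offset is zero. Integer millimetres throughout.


translate([309, 553, 0]) cylinder(h = 14, r = 168);
translate([309, 553, 14]) cylinder(h = 243, r = 43);
translate([309, 553, 257]) cylinder(h = 14, r = 168);


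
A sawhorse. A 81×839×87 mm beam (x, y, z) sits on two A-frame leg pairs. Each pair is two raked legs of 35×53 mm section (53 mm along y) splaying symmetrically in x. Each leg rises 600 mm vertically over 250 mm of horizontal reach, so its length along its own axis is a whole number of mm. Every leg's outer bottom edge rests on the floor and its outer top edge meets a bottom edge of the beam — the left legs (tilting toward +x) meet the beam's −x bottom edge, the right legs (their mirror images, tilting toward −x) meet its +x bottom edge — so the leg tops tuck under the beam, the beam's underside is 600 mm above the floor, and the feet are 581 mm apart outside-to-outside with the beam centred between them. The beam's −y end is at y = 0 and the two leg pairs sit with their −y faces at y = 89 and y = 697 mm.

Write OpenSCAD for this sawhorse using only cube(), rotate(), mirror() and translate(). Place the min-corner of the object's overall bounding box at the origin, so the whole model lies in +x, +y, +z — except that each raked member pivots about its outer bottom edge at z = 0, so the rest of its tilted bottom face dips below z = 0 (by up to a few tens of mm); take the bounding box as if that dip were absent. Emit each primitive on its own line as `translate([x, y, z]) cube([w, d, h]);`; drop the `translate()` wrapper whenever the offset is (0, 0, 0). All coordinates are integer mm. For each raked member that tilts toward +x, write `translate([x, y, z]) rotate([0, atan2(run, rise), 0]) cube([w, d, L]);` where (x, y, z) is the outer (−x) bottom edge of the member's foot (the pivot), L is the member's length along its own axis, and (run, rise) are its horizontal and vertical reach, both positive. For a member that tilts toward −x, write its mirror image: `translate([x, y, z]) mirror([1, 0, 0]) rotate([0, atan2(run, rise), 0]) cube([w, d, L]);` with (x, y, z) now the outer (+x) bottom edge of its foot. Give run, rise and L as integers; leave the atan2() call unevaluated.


translate([250, 0, 600]) cube([81, 839, 87]);
translate([0, 89, 0]) rotate([0, atan2(250, 600), 0]) cube([35, 53, 650]);
translate([581, 89, 0]) mirror([1, 0, 0]) rotate([0, atan2(250, 600), 0]) cube([35, 53, 650]);
translate([0, 697, 0]) rotate([0, atan2(250, 600), 0]) cube([35, 53, 650]);
translate([581, 697, 0]) mirror([1, 0, 0]) rotate([0, atan2(250, 600), 0]) cube([35, 53, 650]);


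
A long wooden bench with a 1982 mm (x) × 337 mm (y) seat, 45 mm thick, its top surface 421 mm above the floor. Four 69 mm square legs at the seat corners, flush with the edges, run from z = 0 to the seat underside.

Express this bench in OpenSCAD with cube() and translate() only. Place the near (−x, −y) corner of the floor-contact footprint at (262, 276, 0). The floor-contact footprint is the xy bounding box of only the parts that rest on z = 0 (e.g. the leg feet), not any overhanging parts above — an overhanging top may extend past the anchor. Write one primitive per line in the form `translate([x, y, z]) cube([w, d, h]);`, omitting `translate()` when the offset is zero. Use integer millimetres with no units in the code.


translate([262, 276, 376]) cube([1982, 337, 45]);
translate([262, 276, 0]) cube([69, 69, 376]);
translate([262, 544, 0]) cube([69, 69, 376]);
translate([2175, 276, 0]) cube([69, 69, 376]);
translate([2175, 544, 0]) cube([69, 69, 376]);


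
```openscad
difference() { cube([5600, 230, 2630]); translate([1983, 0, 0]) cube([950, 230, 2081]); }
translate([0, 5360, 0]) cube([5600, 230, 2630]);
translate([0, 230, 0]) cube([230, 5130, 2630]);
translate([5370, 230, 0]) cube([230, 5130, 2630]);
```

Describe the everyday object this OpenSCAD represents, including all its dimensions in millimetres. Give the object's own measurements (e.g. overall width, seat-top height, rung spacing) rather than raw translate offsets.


A single room: four walls, each 2630 mm tall and 230 mm thick, enclosing an outside footprint 5600×5590 mm (x × y), no floor or roof. The front and back walls (−y and +y sides) run the full x-width; the side walls fit between their inner faces. A door opening 950 mm wide and 2081 mm tall is cut through the front wall from the floor up, its −x edge 1983 mm from the wall's −x end.
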